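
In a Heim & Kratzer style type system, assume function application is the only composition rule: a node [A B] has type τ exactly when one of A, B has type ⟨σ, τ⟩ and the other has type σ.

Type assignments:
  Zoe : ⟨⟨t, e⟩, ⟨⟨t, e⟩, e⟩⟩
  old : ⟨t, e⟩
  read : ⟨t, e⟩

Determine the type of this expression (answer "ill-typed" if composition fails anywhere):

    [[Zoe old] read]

[Zoe old]: functor Zoe : ⟨⟨t, e⟩, ⟨⟨t, e⟩, e⟩⟩, argument old : ⟨t, e⟩; result ⟨⟨t, e⟩, e⟩.
[[Zoe old] read]: functor [Zoe old] : ⟨⟨t, e⟩, e⟩, argument read : ⟨t, e⟩; result e.

e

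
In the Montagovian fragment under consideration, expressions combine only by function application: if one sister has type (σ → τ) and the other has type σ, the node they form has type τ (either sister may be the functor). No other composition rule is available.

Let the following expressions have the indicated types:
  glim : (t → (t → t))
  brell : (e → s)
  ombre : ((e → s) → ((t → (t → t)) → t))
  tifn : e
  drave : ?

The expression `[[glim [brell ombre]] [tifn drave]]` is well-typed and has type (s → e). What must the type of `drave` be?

[[glim [brell ombre]] [tifn drave]] is required to be (s → e). [glim [brell ombre]] : t cannot yield (s → e) as functor, so [tifn drave] : (t → (s → e)).
[tifn drave] is required to be (t → (s → e)). tifn : e cannot yield (t → (s → e)) as functor, so drave : (e → (t → (s → e))).

(e → (t → (s → e)))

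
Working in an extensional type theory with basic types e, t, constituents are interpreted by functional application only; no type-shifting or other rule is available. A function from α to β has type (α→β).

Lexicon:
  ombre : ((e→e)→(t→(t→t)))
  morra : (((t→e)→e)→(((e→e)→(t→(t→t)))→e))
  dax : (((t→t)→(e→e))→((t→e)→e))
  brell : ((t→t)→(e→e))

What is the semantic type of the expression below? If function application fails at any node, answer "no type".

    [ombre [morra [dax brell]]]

e

[dax brell]: dax is (((t→t)→(e→e))→((t→e)→e)), brell is ((t→t)→(e→e)); result ((t→e)→e).
[morra [dax brell]]: morra is (((t→e)→e)→(((e→e)→(t→(t→t)))→e)), [dax brell] is ((t→e)→e); result (((e→e)→(t→(t→t)))→e).
[ombre [morra [dax brell]]]: [morra [dax brell]] is (((e→e)→(t→(t→t)))→e), ombre is ((e→e)→(t→(t→t))); result e.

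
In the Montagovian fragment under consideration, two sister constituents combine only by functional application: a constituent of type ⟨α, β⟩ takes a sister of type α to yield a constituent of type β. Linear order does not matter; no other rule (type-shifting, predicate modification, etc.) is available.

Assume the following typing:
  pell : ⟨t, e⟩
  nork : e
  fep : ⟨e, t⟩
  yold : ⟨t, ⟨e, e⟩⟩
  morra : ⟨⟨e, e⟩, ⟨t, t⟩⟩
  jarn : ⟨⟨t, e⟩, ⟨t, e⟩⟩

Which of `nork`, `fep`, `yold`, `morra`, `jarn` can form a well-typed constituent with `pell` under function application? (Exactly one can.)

jarn

nork : e — neither side's domain matches the other.
fep : ⟨e, t⟩ — neither side's domain matches the other.
yold : ⟨t, ⟨e, e⟩⟩ — neither side's domain matches the other.
morra : ⟨⟨e, e⟩, ⟨t, t⟩⟩ — neither side's domain matches the other.
jarn — combines: jarn : ⟨⟨t, e⟩, ⟨t, e⟩⟩ takes pell : ⟨t, e⟩ as argument, giving ⟨t, e⟩.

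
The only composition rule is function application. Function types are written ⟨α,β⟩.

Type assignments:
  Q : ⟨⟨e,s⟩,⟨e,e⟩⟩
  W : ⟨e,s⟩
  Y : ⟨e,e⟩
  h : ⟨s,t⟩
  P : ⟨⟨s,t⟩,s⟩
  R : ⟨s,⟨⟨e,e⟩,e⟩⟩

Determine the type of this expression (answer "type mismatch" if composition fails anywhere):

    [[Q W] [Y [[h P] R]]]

[Q W]: ⟨⟨e,s⟩,⟨e,e⟩⟩ applied to ⟨e,s⟩ yields ⟨e,e⟩.
[h P]: ⟨⟨s,t⟩,s⟩ applied to ⟨s,t⟩ yields s.
[[h P] R]: ⟨s,⟨⟨e,e⟩,e⟩⟩ applied to s yields ⟨⟨e,e⟩,e⟩.
[Y [[h P] R]]: ⟨⟨e,e⟩,e⟩ applied to ⟨e,e⟩ yields e.
[[Q W] [Y [[h P] R]]]: ⟨e,e⟩ applied to e yields e.

e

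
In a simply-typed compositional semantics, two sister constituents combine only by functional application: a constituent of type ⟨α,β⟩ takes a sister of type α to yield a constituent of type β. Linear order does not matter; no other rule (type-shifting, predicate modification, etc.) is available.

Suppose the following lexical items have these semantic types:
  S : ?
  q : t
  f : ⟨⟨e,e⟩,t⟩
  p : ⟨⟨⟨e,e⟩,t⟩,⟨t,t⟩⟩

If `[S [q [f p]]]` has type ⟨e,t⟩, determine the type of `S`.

For [S [q [f p]]] to have type ⟨e,t⟩ with [q [f p]] of type t, S must be the function: S : ⟨t,⟨e,t⟩⟩.

⟨t,⟨e,t⟩⟩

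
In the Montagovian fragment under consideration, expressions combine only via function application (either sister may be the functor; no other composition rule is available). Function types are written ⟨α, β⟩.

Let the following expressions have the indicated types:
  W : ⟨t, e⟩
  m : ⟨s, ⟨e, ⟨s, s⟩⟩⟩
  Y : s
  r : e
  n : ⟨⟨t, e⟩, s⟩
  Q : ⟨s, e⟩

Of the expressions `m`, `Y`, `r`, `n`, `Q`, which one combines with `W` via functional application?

m : ⟨s, ⟨e, ⟨s, s⟩⟩⟩ — neither side's domain matches the other.
Y : s — neither side's domain matches the other.
r : e — neither side's domain matches the other.
n — combines: n : ⟨⟨t, e⟩, s⟩ takes W : ⟨t, e⟩ as argument, giving s.
Q : ⟨s, e⟩ — neither side's domain matches the other.

n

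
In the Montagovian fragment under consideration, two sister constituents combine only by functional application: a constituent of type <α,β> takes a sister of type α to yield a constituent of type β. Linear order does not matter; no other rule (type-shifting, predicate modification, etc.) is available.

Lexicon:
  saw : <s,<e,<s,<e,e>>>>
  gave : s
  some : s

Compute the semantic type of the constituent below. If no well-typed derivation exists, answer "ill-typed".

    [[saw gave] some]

[saw gave]: <s,<e,<s,<e,e>>>> applied to s yields <e,<s,<e,e>>>.
[[saw gave] some]: <e,<s,<e,e>>> and s cannot combine by function application — type clash.

ill-typed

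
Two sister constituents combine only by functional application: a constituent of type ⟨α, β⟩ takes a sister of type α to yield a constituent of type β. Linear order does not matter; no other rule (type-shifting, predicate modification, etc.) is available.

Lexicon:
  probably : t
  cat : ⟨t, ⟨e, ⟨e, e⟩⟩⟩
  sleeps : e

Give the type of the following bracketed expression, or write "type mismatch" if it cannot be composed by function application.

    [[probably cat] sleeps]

⟨e, e⟩

[probably cat] — cat of type ⟨t, ⟨e, ⟨e, e⟩⟩⟩ combines with probably of type t: type ⟨e, ⟨e, e⟩⟩.
[[probably cat] sleeps] — [probably cat] of type ⟨e, ⟨e, e⟩⟩ combines with sleeps of type e: type ⟨e, e⟩.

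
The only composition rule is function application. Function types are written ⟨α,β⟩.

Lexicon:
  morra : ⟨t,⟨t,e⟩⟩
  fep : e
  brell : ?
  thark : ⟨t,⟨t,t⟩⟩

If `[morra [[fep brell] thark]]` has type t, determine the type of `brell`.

⟨e,⟨⟨t,⟨t,t⟩⟩,⟨⟨t,⟨t,e⟩⟩,t⟩⟩⟩

At [morra [[fep brell] thark]] (required: t): morra is ⟨t,⟨t,e⟩⟩, which is not a function with range t; hence [[fep brell] thark] is the functor — type ⟨⟨t,⟨t,e⟩⟩,t⟩.
At [[fep brell] thark] (required: ⟨⟨t,⟨t,e⟩⟩,t⟩): thark is ⟨t,⟨t,t⟩⟩, which is not a function with range ⟨⟨t,⟨t,e⟩⟩,t⟩; hence [fep brell] is the functor — type ⟨⟨t,⟨t,t⟩⟩,⟨⟨t,⟨t,e⟩⟩,t⟩⟩.
At [fep brell] (required: ⟨⟨t,⟨t,t⟩⟩,⟨⟨t,⟨t,e⟩⟩,t⟩⟩): fep is e, which is not a function with range ⟨⟨t,⟨t,t⟩⟩,⟨⟨t,⟨t,e⟩⟩,t⟩⟩; hence brell is the functor — type ⟨e,⟨⟨t,⟨t,t⟩⟩,⟨⟨t,⟨t,e⟩⟩,t⟩⟩⟩.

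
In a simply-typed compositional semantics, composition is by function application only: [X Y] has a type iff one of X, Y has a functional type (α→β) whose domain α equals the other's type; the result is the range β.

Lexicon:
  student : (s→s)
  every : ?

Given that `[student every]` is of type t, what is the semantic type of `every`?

((s→s)→t)

For [student every] to have type t with student of type (s→s), every must be the function: every : ((s→s)→t).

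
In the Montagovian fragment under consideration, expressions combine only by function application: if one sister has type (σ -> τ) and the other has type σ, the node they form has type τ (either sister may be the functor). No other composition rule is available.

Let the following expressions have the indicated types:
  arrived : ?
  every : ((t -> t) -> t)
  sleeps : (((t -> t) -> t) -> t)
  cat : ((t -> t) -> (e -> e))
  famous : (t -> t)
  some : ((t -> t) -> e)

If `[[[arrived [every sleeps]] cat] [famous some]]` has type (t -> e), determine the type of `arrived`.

[[[arrived [every sleeps]] cat] [famous some]] is required to be (t -> e). [famous some] : e cannot yield (t -> e) as functor, so [[arrived [every sleeps]] cat] : (e -> (t -> e)).
[[arrived [every sleeps]] cat] is required to be (e -> (t -> e)). cat : ((t -> t) -> (e -> e)) cannot yield (e -> (t -> e)) as functor, so [arrived [every sleeps]] : (((t -> t) -> (e -> e)) -> (e -> (t -> e))).
[arrived [every sleeps]] is required to be (((t -> t) -> (e -> e)) -> (e -> (t -> e))). [every sleeps] : t cannot yield (((t -> t) -> (e -> e)) -> (e -> (t -> e))) as functor, so arrived : (t -> (((t -> t) -> (e -> e)) -> (e -> (t -> e)))).

(t -> (((t -> t) -> (e -> e)) -> (e -> (t -> e))))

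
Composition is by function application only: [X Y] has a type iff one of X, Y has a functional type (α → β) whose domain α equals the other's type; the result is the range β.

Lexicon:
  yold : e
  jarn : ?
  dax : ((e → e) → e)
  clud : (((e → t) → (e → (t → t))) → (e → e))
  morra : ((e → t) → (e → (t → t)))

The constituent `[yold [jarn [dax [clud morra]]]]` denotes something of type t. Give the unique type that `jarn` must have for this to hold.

(e → (e → t))

[yold [jarn [dax [clud morra]]]] must have type t. The sister yold has type e; that is not a function onto t, so [jarn [dax [clud morra]]] must be the functor, of type (e → t).
[jarn [dax [clud morra]]] must have type (e → t). The sister [dax [clud morra]] has type e; that is not a function onto (e → t), so jarn must be the functor, of type (e → (e → t)).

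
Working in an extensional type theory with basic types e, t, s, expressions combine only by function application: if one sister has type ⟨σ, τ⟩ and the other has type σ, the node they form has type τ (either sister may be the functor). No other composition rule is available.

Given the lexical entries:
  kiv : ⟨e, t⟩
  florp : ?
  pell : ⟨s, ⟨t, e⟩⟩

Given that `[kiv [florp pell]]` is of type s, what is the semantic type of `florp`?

⟨⟨s, ⟨t, e⟩⟩, ⟨⟨e, t⟩, s⟩⟩

At [kiv [florp pell]] (required: s): kiv is ⟨e, t⟩, which is not a function with range s; hence [florp pell] is the functor — type ⟨⟨e, t⟩, s⟩.
At [florp pell] (required: ⟨⟨e, t⟩, s⟩): pell is ⟨s, ⟨t, e⟩⟩, which is not a function with range ⟨⟨e, t⟩, s⟩; hence florp is the functor — type ⟨⟨s, ⟨t, e⟩⟩, ⟨⟨e, t⟩, s⟩⟩.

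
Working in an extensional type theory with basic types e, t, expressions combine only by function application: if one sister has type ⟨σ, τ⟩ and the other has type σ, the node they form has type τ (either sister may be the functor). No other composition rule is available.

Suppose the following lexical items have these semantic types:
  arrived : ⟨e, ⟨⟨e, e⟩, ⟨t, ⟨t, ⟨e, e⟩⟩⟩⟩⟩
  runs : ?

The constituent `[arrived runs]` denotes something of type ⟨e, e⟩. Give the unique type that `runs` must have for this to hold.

[arrived runs] must have type ⟨e, e⟩. The sister arrived has type ⟨e, ⟨⟨e, e⟩, ⟨t, ⟨t, ⟨e, e⟩⟩⟩⟩⟩; that is not a function onto ⟨e, e⟩, so runs must be the functor, of type ⟨⟨e, ⟨⟨e, e⟩, ⟨t, ⟨t, ⟨e, e⟩⟩⟩⟩⟩, ⟨e, e⟩⟩.

⟨⟨e, ⟨⟨e, e⟩, ⟨t, ⟨t, ⟨e, e⟩⟩⟩⟩⟩, ⟨e, e⟩⟩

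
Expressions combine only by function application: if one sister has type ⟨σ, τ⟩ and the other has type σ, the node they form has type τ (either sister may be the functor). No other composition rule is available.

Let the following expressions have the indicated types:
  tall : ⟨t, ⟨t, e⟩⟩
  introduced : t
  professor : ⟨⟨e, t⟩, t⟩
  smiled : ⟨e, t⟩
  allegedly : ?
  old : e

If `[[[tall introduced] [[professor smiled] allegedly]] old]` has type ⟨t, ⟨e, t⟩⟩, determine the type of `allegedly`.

[[[tall introduced] [[professor smiled] allegedly]] old] must have type ⟨t, ⟨e, t⟩⟩. The sister old has type e; that is not a function onto ⟨t, ⟨e, t⟩⟩, so [[tall introduced] [[professor smiled] allegedly]] must be the functor, of type ⟨e, ⟨t, ⟨e, t⟩⟩⟩.
[[tall introduced] [[professor smiled] allegedly]] must have type ⟨e, ⟨t, ⟨e, t⟩⟩⟩. The sister [tall introduced] has type ⟨t, e⟩; that is not a function onto ⟨e, ⟨t, ⟨e, t⟩⟩⟩, so [[professor smiled] allegedly] must be the functor, of type ⟨⟨t, e⟩, ⟨e, ⟨t, ⟨e, t⟩⟩⟩⟩.
[[professor smiled] allegedly] must have type ⟨⟨t, e⟩, ⟨e, ⟨t, ⟨e, t⟩⟩⟩⟩. The sister [professor smiled] has type t; that is not a function onto ⟨⟨t, e⟩, ⟨e, ⟨t, ⟨e, t⟩⟩⟩⟩, so allegedly must be the functor, of type ⟨t, ⟨⟨t, e⟩, ⟨e, ⟨t, ⟨e, t⟩⟩⟩⟩⟩.

⟨t, ⟨⟨t, e⟩, ⟨e, ⟨t, ⟨e, t⟩⟩⟩⟩⟩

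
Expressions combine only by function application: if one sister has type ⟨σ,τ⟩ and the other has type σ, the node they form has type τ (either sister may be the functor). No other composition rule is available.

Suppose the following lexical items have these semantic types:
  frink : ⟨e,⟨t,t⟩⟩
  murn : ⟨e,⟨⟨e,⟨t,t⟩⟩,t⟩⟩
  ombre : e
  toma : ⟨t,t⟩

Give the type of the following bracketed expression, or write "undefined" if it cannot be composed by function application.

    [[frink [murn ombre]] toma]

t

[murn ombre]: functor murn : ⟨e,⟨⟨e,⟨t,t⟩⟩,t⟩⟩, argument ombre : e; result ⟨⟨e,⟨t,t⟩⟩,t⟩.
[frink [murn ombre]]: functor [murn ombre] : ⟨⟨e,⟨t,t⟩⟩,t⟩, argument frink : ⟨e,⟨t,t⟩⟩; result t.
[[frink [murn ombre]] toma]: functor toma : ⟨t,t⟩, argument [frink [murn ombre]] : t; result t.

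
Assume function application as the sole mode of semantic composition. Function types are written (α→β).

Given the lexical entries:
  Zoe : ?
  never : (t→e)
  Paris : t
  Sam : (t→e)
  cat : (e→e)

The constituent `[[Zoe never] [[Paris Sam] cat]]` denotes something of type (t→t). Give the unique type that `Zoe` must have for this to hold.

((t→e)→(e→(t→t)))

[[Zoe never] [[Paris Sam] cat]] is required to be (t→t). [[Paris Sam] cat] : e cannot yield (t→t) as functor, so [Zoe never] : (e→(t→t)).
[Zoe never] is required to be (e→(t→t)). never : (t→e) cannot yield (e→(t→t)) as functor, so Zoe : ((t→e)→(e→(t→t))).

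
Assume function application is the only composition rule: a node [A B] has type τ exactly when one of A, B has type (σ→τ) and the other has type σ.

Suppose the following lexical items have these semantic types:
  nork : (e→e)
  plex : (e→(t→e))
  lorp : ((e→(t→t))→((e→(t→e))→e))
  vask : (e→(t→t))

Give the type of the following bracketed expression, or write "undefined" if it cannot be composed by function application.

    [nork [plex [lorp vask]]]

[lorp vask] — lorp of type ((e→(t→t))→((e→(t→e))→e)) combines with vask of type (e→(t→t)): type ((e→(t→e))→e).
[plex [lorp vask]] — [lorp vask] of type ((e→(t→e))→e) combines with plex of type (e→(t→e)): type e.
[nork [plex [lorp vask]]] — nork of type (e→e) combines with [plex [lorp vask]] of type e: type e.

e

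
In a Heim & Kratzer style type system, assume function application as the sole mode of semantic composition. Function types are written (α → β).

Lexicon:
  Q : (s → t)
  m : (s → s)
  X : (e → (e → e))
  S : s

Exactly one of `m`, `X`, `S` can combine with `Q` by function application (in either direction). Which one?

m : (s → s) — neither side's domain matches the other.
X : (e → (e → e)) — neither side's domain matches the other.
S — combines: Q : (s → t) takes S : s as argument, giving t.

S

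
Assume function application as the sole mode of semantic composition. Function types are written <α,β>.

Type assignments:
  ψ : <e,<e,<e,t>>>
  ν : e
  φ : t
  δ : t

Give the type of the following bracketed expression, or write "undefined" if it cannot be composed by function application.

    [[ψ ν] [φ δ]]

undefined

At [ψ ν], ψ : <e,<e,<e,t>>> takes ν : e, giving <e,<e,t>>.
[φ δ]: t and t cannot combine by function application — type clash.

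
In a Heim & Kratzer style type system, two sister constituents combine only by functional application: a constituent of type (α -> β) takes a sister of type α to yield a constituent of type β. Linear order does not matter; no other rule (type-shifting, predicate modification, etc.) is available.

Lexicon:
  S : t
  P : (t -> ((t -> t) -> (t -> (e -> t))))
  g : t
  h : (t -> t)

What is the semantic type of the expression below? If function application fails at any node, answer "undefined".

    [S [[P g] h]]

[P g]: P is (t -> ((t -> t) -> (t -> (e -> t)))), g is t; result ((t -> t) -> (t -> (e -> t))).
[[P g] h]: [P g] is ((t -> t) -> (t -> (e -> t))), h is (t -> t); result (t -> (e -> t)).
[S [[P g] h]]: [[P g] h] is (t -> (e -> t)), S is t; result (e -> t).

(e -> t)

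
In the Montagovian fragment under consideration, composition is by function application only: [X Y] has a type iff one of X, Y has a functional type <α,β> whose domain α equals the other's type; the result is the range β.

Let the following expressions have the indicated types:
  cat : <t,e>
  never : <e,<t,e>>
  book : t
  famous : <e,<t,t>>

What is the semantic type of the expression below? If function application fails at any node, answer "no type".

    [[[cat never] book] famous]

[cat never]: <t,e> and <e,<t,e>> cannot combine by function application — type clash.

no type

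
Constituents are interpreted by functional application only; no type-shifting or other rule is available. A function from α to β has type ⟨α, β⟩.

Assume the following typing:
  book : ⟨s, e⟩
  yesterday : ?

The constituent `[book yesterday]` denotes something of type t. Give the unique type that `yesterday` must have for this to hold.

⟨⟨s, e⟩, t⟩

At [book yesterday] (required: t): book is ⟨s, e⟩, which is not a function with range t; hence yesterday is the functor — type ⟨⟨s, e⟩, t⟩.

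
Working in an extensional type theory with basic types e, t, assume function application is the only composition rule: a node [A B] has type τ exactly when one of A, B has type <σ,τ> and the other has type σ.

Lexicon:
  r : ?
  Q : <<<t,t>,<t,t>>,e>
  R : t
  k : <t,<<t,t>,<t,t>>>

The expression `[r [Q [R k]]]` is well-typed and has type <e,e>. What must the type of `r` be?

<e,<e,e>>

[r [Q [R k]]] is required to be <e,e>. [Q [R k]] : e cannot yield <e,e> as functor, so r : <e,<e,e>>.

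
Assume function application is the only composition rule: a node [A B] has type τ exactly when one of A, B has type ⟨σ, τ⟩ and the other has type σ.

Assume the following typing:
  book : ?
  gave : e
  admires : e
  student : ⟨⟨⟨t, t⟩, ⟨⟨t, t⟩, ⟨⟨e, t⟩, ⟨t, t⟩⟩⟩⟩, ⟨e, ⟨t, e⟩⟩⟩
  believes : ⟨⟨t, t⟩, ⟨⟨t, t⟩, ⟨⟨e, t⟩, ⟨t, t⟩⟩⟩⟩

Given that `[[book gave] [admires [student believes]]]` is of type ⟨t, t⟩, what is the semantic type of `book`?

⟨e, ⟨⟨t, e⟩, ⟨t, t⟩⟩⟩

[[book gave] [admires [student believes]]] must have type ⟨t, t⟩. The sister [admires [student believes]] has type ⟨t, e⟩; that is not a function onto ⟨t, t⟩, so [book gave] must be the functor, of type ⟨⟨t, e⟩, ⟨t, t⟩⟩.
[book gave] must have type ⟨⟨t, e⟩, ⟨t, t⟩⟩. The sister gave has type e; that is not a function onto ⟨⟨t, e⟩, ⟨t, t⟩⟩, so book must be the functor, of type ⟨e, ⟨⟨t, e⟩, ⟨t, t⟩⟩⟩.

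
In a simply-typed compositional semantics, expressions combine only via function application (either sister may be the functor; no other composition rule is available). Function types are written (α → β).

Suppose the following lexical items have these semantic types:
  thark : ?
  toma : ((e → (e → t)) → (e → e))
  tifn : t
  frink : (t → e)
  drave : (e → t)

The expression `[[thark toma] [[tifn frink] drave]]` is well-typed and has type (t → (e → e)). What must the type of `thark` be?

[[thark toma] [[tifn frink] drave]] must have type (t → (e → e)). The sister [[tifn frink] drave] has type t; that is not a function onto (t → (e → e)), so [thark toma] must be the functor, of type (t → (t → (e → e))).
[thark toma] must have type (t → (t → (e → e))). The sister toma has type ((e → (e → t)) → (e → e)); that is not a function onto (t → (t → (e → e))), so thark must be the functor, of type (((e → (e → t)) → (e → e)) → (t → (t → (e → e)))).

(((e → (e → t)) → (e → e)) → (t → (t → (e → e))))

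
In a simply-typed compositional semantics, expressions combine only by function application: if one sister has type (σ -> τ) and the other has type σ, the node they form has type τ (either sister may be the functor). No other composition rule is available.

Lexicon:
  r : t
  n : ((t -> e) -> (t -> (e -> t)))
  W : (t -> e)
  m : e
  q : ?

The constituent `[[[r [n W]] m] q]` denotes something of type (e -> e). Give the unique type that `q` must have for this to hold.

(t -> (e -> e))

At [[[r [n W]] m] q] (required: (e -> e)): [[r [n W]] m] is t, which is not a function with range (e -> e); hence q is the functor — type (t -> (e -> e)).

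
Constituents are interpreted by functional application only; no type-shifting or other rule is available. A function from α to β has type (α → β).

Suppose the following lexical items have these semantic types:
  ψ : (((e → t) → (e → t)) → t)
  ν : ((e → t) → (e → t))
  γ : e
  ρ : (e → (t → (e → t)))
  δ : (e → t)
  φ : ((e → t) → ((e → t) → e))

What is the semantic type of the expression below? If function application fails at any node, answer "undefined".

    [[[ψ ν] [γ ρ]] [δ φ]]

e

[ψ ν]: functor ψ : (((e → t) → (e → t)) → t), argument ν : ((e → t) → (e → t)); result t.
[γ ρ]: functor ρ : (e → (t → (e → t))), argument γ : e; result (t → (e → t)).
[[ψ ν] [γ ρ]]: functor [γ ρ] : (t → (e → t)), argument [ψ ν] : t; result (e → t).
[δ φ]: functor φ : ((e → t) → ((e → t) → e)), argument δ : (e → t); result ((e → t) → e).
[[[ψ ν] [γ ρ]] [δ φ]]: functor [δ φ] : ((e → t) → e), argument [[ψ ν] [γ ρ]] : (e → t); result e.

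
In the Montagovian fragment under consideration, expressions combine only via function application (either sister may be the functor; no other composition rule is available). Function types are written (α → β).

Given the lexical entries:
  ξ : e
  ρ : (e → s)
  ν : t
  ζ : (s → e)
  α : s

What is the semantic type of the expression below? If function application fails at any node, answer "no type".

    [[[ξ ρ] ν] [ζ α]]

At [ξ ρ], ρ : (e → s) takes ξ : e, giving s.
[[ξ ρ] ν]: s and t cannot combine by function application — type clash.

no type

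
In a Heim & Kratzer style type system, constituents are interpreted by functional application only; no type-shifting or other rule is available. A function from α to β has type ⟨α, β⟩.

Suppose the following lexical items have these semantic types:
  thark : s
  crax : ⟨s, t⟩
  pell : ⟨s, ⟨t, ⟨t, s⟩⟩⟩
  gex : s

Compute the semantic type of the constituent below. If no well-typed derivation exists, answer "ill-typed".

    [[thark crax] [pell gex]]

[thark crax] — crax of type ⟨s, t⟩ combines with thark of type s: type t.
[pell gex] — pell of type ⟨s, ⟨t, ⟨t, s⟩⟩⟩ combines with gex of type s: type ⟨t, ⟨t, s⟩⟩.
[[thark crax] [pell gex]] — [pell gex] of type ⟨t, ⟨t, s⟩⟩ combines with [thark crax] of type t: type ⟨t, s⟩.

⟨t, s⟩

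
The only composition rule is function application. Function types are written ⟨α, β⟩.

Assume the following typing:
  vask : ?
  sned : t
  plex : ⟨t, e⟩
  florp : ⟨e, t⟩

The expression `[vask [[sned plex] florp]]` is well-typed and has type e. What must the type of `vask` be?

⟨t, e⟩

At [vask [[sned plex] florp]] (required: e): [[sned plex] florp] is t, which is not a function with range e; hence vask is the functor — type ⟨t, e⟩.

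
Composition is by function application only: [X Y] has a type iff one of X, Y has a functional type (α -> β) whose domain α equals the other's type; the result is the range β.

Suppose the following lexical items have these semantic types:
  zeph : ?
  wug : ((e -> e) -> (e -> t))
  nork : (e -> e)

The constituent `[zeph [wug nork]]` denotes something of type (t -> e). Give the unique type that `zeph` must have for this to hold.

((e -> t) -> (t -> e))

[zeph [wug nork]] is required to be (t -> e). [wug nork] : (e -> t) cannot yield (t -> e) as functor, so zeph : ((e -> t) -> (t -> e)).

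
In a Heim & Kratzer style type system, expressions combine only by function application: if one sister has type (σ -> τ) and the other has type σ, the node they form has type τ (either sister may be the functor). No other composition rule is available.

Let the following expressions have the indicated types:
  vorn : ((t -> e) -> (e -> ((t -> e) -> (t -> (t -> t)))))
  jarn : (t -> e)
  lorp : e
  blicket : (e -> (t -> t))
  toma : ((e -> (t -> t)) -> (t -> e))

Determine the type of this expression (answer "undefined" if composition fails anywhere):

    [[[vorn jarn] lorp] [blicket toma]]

(t -> (t -> t))

At [vorn jarn], vorn : ((t -> e) -> (e -> ((t -> e) -> (t -> (t -> t))))) takes jarn : (t -> e), giving (e -> ((t -> e) -> (t -> (t -> t)))).
At [[vorn jarn] lorp], [vorn jarn] : (e -> ((t -> e) -> (t -> (t -> t)))) takes lorp : e, giving ((t -> e) -> (t -> (t -> t))).
At [blicket toma], toma : ((e -> (t -> t)) -> (t -> e)) takes blicket : (e -> (t -> t)), giving (t -> e).
At [[[vorn jarn] lorp] [blicket toma]], [[vorn jarn] lorp] : ((t -> e) -> (t -> (t -> t))) takes [blicket toma] : (t -> e), giving (t -> (t -> t)).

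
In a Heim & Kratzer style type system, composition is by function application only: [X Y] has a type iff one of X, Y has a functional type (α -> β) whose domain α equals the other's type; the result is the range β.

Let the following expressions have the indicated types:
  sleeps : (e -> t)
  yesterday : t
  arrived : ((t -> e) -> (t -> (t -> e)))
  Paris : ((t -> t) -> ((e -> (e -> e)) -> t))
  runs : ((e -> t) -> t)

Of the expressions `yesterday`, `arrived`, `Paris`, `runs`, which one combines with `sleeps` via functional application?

yesterday : t — does not combine with sleeps.
arrived : ((t -> e) -> (t -> (t -> e))) — does not combine with sleeps.
Paris : ((t -> t) -> ((e -> (e -> e)) -> t)) — does not combine with sleeps.
runs — combines: runs : ((e -> t) -> t) takes sleeps : (e -> t) as argument, giving t.

runs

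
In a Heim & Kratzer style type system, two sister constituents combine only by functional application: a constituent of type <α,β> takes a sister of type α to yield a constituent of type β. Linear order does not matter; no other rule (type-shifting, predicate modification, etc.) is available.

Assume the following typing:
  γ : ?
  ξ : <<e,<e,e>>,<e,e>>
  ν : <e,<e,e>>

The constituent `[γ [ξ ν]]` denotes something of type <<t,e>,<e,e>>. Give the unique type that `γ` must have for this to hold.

For [γ [ξ ν]] to have type <<t,e>,<e,e>> with [ξ ν] of type <e,e>, γ must be the function: γ : <<e,e>,<<t,e>,<e,e>>>.

<<e,e>,<<t,e>,<e,e>>>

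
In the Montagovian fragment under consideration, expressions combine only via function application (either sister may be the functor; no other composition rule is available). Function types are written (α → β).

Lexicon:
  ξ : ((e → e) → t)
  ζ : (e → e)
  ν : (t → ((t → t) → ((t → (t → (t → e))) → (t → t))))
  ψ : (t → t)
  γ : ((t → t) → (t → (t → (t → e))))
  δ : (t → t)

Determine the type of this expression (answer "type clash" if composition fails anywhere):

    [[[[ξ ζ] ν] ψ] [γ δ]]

At [ξ ζ], ξ : ((e → e) → t) takes ζ : (e → e), giving t.
At [[ξ ζ] ν], ν : (t → ((t → t) → ((t → (t → (t → e))) → (t → t)))) takes [ξ ζ] : t, giving ((t → t) → ((t → (t → (t → e))) → (t → t))).
At [[[ξ ζ] ν] ψ], [[ξ ζ] ν] : ((t → t) → ((t → (t → (t → e))) → (t → t))) takes ψ : (t → t), giving ((t → (t → (t → e))) → (t → t)).
At [γ δ], γ : ((t → t) → (t → (t → (t → e)))) takes δ : (t → t), giving (t → (t → (t → e))).
At [[[[ξ ζ] ν] ψ] [γ δ]], [[[ξ ζ] ν] ψ] : ((t → (t → (t → e))) → (t → t)) takes [γ δ] : (t → (t → (t → e))), giving (t → t).

(t → t)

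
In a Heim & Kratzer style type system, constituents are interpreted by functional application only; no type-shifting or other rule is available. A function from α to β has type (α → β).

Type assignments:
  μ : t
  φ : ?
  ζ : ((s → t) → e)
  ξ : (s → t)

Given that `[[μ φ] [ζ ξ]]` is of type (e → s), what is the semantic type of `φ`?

[[μ φ] [ζ ξ]] is required to be (e → s). [ζ ξ] : e cannot yield (e → s) as functor, so [μ φ] : (e → (e → s)).
[μ φ] is required to be (e → (e → s)). μ : t cannot yield (e → (e → s)) as functor, so φ : (t → (e → (e → s))).

(t → (e → (e → s)))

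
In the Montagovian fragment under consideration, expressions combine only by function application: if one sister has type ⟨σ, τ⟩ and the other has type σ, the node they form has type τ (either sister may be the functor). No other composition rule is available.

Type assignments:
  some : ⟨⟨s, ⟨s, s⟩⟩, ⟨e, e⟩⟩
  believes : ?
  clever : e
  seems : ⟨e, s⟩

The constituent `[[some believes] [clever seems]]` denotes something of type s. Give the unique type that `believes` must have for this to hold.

[[some believes] [clever seems]] is required to be s. [clever seems] : s cannot yield s as functor, so [some believes] : ⟨s, s⟩.
[some believes] is required to be ⟨s, s⟩. some : ⟨⟨s, ⟨s, s⟩⟩, ⟨e, e⟩⟩ cannot yield ⟨s, s⟩ as functor, so believes : ⟨⟨⟨s, ⟨s, s⟩⟩, ⟨e, e⟩⟩, ⟨s, s⟩⟩.

⟨⟨⟨s, ⟨s, s⟩⟩, ⟨e, e⟩⟩, ⟨s, s⟩⟩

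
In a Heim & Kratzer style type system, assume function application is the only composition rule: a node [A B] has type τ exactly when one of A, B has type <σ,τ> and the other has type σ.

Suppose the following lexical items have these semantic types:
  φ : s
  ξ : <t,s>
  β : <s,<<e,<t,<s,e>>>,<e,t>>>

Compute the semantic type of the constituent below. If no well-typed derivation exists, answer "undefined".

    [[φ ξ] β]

[φ ξ]: s with <t,s> — neither is a function whose domain matches the other; composition fails here.

undefined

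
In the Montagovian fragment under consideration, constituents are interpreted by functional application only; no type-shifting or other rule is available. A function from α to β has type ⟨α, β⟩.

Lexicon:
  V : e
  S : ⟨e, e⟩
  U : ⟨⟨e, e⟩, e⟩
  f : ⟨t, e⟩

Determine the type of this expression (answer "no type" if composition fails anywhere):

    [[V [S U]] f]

no type

[S U]: U is ⟨⟨e, e⟩, e⟩, S is ⟨e, e⟩; result e.
[V [S U]]: e with e — neither is a function whose domain matches the other; composition fails here.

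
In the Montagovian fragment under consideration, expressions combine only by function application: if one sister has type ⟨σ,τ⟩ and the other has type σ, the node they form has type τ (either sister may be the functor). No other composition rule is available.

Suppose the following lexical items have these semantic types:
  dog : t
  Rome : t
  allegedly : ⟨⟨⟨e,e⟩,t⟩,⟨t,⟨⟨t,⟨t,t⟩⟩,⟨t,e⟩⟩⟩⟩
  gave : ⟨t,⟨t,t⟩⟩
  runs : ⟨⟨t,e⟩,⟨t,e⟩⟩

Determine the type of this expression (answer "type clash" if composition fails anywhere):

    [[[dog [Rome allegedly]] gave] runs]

type clash

At [Rome allegedly]: neither t nor ⟨⟨⟨e,e⟩,t⟩,⟨t,⟨⟨t,⟨t,t⟩⟩,⟨t,e⟩⟩⟩⟩ can take the other as argument; the node is ill-typed.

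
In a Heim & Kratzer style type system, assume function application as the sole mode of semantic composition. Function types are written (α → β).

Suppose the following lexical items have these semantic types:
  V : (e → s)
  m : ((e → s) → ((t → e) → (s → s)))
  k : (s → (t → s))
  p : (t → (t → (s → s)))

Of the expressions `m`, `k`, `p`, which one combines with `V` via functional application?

m

m — combines: m : ((e → s) → ((t → e) → (s → s))) takes V : (e → s) as argument, giving ((t → e) → (s → s)).
k : (s → (t → s)) — V needs e; k needs s; neither fits.
p : (t → (t → (s → s))) — V needs e; p needs t; neither fits.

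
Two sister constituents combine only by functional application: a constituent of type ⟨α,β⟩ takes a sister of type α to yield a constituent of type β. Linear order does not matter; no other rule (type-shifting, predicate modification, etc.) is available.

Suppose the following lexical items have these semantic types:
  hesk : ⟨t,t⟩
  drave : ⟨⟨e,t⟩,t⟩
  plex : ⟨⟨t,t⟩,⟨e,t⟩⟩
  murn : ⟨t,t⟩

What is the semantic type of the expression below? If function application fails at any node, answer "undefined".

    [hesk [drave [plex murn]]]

t

[plex murn]: plex is ⟨⟨t,t⟩,⟨e,t⟩⟩, murn is ⟨t,t⟩; result ⟨e,t⟩.
[drave [plex murn]]: drave is ⟨⟨e,t⟩,t⟩, [plex murn] is ⟨e,t⟩; result t.
[hesk [drave [plex murn]]]: hesk is ⟨t,t⟩, [drave [plex murn]] is t; result t.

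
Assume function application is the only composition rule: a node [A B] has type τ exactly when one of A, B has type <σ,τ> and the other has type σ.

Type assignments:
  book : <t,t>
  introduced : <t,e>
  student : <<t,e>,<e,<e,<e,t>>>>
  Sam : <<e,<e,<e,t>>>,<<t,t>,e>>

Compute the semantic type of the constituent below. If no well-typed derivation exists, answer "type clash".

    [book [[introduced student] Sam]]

e

[introduced student]: student is <<t,e>,<e,<e,<e,t>>>>, introduced is <t,e>; result <e,<e,<e,t>>>.
[[introduced student] Sam]: Sam is <<e,<e,<e,t>>>,<<t,t>,e>>, [introduced student] is <e,<e,<e,t>>>; result <<t,t>,e>.
[book [[introduced student] Sam]]: [[introduced student] Sam] is <<t,t>,e>, book is <t,t>; result e.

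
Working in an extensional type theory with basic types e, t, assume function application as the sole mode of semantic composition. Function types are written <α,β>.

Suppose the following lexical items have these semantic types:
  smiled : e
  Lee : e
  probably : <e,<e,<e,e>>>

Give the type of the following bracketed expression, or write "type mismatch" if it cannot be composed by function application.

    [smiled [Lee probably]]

<e,e>

[Lee probably]: probably is <e,<e,<e,e>>>, Lee is e; result <e,<e,e>>.
[smiled [Lee probably]]: [Lee probably] is <e,<e,e>>, smiled is e; result <e,e>.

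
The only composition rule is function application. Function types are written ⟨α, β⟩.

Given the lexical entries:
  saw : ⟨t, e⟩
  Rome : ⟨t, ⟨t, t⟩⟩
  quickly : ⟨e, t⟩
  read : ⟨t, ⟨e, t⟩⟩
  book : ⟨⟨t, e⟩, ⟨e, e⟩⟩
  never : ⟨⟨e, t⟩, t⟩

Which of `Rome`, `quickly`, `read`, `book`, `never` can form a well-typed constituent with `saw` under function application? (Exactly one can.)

Rome : ⟨t, ⟨t, t⟩⟩ — no; saw wants t, and Rome wants t.
quickly : ⟨e, t⟩ — no; saw wants t, and quickly wants e.
read : ⟨t, ⟨e, t⟩⟩ — no; saw wants t, and read wants t.
book — combines: book : ⟨⟨t, e⟩, ⟨e, e⟩⟩ takes saw : ⟨t, e⟩ as argument, giving ⟨e, e⟩.
never : ⟨⟨e, t⟩, t⟩ — no; saw wants t, and never wants ⟨e, t⟩.

book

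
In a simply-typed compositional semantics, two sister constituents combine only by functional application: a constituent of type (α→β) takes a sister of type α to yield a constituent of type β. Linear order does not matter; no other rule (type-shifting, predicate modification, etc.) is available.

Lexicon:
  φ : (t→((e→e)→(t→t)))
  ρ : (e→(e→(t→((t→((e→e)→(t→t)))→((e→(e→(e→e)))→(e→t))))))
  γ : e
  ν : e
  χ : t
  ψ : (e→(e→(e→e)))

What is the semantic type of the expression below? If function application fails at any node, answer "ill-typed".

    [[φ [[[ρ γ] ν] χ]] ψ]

(e→t)

[ρ γ]: ρ is (e→(e→(t→((t→((e→e)→(t→t)))→((e→(e→(e→e)))→(e→t)))))), γ is e; result (e→(t→((t→((e→e)→(t→t)))→((e→(e→(e→e)))→(e→t))))).
[[ρ γ] ν]: [ρ γ] is (e→(t→((t→((e→e)→(t→t)))→((e→(e→(e→e)))→(e→t))))), ν is e; result (t→((t→((e→e)→(t→t)))→((e→(e→(e→e)))→(e→t)))).
[[[ρ γ] ν] χ]: [[ρ γ] ν] is (t→((t→((e→e)→(t→t)))→((e→(e→(e→e)))→(e→t)))), χ is t; result ((t→((e→e)→(t→t)))→((e→(e→(e→e)))→(e→t))).
[φ [[[ρ γ] ν] χ]]: [[[ρ γ] ν] χ] is ((t→((e→e)→(t→t)))→((e→(e→(e→e)))→(e→t))), φ is (t→((e→e)→(t→t))); result ((e→(e→(e→e)))→(e→t)).
[[φ [[[ρ γ] ν] χ]] ψ]: [φ [[[ρ γ] ν] χ]] is ((e→(e→(e→e)))→(e→t)), ψ is (e→(e→(e→e))); result (e→t).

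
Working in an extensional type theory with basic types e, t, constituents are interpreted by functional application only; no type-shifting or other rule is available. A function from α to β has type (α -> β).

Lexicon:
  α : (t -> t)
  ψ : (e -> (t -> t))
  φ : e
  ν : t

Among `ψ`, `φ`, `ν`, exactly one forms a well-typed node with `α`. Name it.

ν

ψ : (e -> (t -> t)) — α needs t; ψ needs e; neither fits.
φ : e — α needs t; φ needs nothing (atomic); neither fits.
ν — combines: α : (t -> t) takes ν : t as argument, giving t.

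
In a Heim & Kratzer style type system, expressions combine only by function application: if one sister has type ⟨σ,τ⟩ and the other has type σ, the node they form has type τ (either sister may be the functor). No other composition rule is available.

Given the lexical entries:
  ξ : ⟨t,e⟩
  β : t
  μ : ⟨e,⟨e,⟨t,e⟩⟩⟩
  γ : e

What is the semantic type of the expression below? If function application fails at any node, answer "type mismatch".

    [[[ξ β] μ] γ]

[ξ β]: ξ is ⟨t,e⟩, β is t; result e.
[[ξ β] μ]: μ is ⟨e,⟨e,⟨t,e⟩⟩⟩, [ξ β] is e; result ⟨e,⟨t,e⟩⟩.
[[[ξ β] μ] γ]: [[ξ β] μ] is ⟨e,⟨t,e⟩⟩, γ is e; result ⟨t,e⟩.

⟨t,e⟩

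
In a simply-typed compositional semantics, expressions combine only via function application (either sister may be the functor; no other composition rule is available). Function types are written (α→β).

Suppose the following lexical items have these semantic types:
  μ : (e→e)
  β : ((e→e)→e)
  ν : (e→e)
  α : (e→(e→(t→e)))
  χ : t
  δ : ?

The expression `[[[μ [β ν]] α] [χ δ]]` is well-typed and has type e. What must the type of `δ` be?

At [[[μ [β ν]] α] [χ δ]] (required: e): [[μ [β ν]] α] is (e→(t→e)), which is not a function with range e; hence [χ δ] is the functor — type ((e→(t→e))→e).
At [χ δ] (required: ((e→(t→e))→e)): χ is t, which is not a function with range ((e→(t→e))→e); hence δ is the functor — type (t→((e→(t→e))→e)).

(t→((e→(t→e))→e))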